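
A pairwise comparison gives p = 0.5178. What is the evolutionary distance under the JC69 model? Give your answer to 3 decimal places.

0.879

d = −(3/4) ln(1 − 4p/3) = −0.75 ln(1 − 0.6904) = −0.75 ln(0.3096)
  = −0.75 × (-1.172474) = 0.879356 substitutions/site.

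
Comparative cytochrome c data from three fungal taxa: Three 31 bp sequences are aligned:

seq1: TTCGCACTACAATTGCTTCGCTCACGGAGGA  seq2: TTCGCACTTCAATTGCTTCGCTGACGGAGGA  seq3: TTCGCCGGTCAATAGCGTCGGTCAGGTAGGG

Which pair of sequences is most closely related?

seq1–seq2: 2/31 differ, p = 0.065, d = 0.067.
seq1–seq3: 10/31 differ, p = 0.323, d = 0.422.
seq2–seq3: 10/31 differ, p = 0.323, d = 0.422.
The smallest distance is between seq1 and seq2.

seq1 and seq2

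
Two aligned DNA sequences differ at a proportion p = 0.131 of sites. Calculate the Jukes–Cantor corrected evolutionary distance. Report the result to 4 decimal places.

d = −(3/4) ln(1 − 4p/3) = −0.75 ln(1 − 0.174667) = −0.75 ln(0.825333)
  = −0.75 × (-0.191968) = 0.143976 substitutions/site.

0.1440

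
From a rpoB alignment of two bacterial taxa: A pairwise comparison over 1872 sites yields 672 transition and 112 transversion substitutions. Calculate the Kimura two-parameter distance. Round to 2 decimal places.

0.78

P = 672/1872 ≈ 0.358974 and Q = 112/1872 ≈ 0.059829.
Under the Kimura two-parameter model, d = −½ ln(1 − 2P − Q) − ¼ ln(1 − 2Q).
1 − 2P − Q = 0.222223, giving −½ ln(0.222223) = 0.752037.
1 − 2Q = 0.880342, giving −¼ ln(0.880342) = 0.031861.
d = 0.752037 + 0.031861 = 0.783898.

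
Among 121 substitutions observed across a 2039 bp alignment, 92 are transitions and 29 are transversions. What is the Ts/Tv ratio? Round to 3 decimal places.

R = 92/29 = 3.172413… ≈ 3.172 (to 3 d.p.).

3.172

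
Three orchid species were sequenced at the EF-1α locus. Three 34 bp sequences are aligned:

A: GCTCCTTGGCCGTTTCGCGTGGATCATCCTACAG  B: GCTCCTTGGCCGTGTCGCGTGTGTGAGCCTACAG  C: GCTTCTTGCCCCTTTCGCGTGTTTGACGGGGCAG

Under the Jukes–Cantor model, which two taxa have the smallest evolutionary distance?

A and B

A–B: 5/34 differ, p = 0.147, d = 0.164.
A–C: 11/34 differ, p = 0.324, d = 0.423.
B–C: 10/34 differ, p = 0.294, d = 0.373.
The smallest distance is between A and B.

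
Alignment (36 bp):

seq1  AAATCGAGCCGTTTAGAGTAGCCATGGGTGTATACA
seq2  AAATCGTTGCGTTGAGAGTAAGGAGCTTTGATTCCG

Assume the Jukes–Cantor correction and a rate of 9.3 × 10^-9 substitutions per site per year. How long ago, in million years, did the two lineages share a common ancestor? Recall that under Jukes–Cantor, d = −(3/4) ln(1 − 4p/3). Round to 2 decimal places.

The sequences differ at 15 of 36 sites, so p = 15/36 ≈ 0.416667.
d = −(3/4) ln(1 − 4p/3) = −0.75 ln(1 − 0.555556) = −0.75 ln(0.444444)
  = −0.75 × (-0.810931) = 0.608198 substitutions/site.
Under a molecular clock d = 2μt, so t = d/(2μ) = 0.608198 / (2 × 9.3 × 10^-9) = 32.70 million years.

32.70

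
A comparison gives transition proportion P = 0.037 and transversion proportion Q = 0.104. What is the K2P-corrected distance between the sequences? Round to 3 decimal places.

0.156

Under the Kimura two-parameter model, d = −½ ln(1 − 2P − Q) − ¼ ln(1 − 2Q).
1 − 2P − Q = 0.822, giving −½ ln(0.822) = 0.098007.
1 − 2Q = 0.792, giving −¼ ln(0.792) = 0.058298.
d = 0.098007 + 0.058298 = 0.156305.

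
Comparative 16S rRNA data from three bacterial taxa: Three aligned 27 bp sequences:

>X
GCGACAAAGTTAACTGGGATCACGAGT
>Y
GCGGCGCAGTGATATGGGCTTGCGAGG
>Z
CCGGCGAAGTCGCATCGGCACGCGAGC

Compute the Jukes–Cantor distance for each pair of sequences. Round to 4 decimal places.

X–Y: 10/27 sites differ → p ≈ 0.37037, d = −0.75 ln(1 − 0.493827) = 0.510658 ≈ 0.5107.
X–Z: 12/27 sites differ → p ≈ 0.444444, d = −0.75 ln(1 − 0.592592) = 0.673455 ≈ 0.6735.
Y–Z: 9/27 sites differ → p ≈ 0.333333, d = −0.75 ln(1 − 0.444444) = 0.440839 ≈ 0.4408.

d(X,Y) = 0.5107, d(X,Z) = 0.6735, d(Y,Z) = 0.4408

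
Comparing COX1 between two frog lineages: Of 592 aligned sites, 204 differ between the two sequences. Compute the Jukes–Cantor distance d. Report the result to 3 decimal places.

p = 204/592 ≈ 0.344595.
d = −(3/4) ln(1 − 4p/3) = −0.75 ln(1 − 0.45946) = −0.75 ln(0.54054)
  = −0.75 × (-0.615187) = 0.461390 substitutions/site.

0.461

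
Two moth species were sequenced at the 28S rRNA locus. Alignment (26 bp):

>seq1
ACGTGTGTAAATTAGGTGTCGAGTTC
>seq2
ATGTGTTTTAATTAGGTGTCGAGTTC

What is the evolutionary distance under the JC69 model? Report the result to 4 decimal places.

The sequences differ at 3 of 26 sites (2, 7, 9), so p = 3/26 ≈ 0.115385.
d = −(3/4) ln(1 − 4p/3) = −0.75 ln(1 − 0.153847) = −0.75 ln(0.846153)
  = −0.75 × (-0.167055) = 0.125291 substitutions/site.

0.1253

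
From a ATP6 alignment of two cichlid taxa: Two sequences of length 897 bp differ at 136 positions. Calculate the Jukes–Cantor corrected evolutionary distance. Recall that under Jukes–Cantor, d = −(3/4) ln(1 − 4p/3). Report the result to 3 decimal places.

0.169

p = 136/897 ≈ 0.151616.
d = −(3/4) ln(1 − 4p/3) = −0.75 ln(1 − 0.202155) = −0.75 ln(0.797845)
  = −0.75 × (-0.225841) = 0.169381 substitutions/site.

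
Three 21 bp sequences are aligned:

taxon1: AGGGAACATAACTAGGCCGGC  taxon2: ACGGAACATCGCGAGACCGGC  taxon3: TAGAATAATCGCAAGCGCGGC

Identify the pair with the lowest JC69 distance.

taxon1 and taxon2

taxon1–taxon2: 5/21 differ, p = 0.238, d = 0.286.
taxon1–taxon3: 10/21 differ, p = 0.476, d = 0.756.
taxon2–taxon3: 8/21 differ, p = 0.381, d = 0.532.
The smallest distance is between taxon1 and taxon2.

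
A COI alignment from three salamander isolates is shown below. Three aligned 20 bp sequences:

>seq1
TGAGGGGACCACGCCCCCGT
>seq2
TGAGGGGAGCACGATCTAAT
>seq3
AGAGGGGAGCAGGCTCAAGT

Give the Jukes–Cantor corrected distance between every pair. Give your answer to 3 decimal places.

d(seq1,seq2) = 0.383, d(seq1,seq3) = 0.383, d(seq2,seq3) = 0.304

seq1–seq2: 6/20 sites differ → p = 0.3, d = −0.75 ln(1 − 0.4) = 0.383119 ≈ 0.383.
seq1–seq3: 6/20 sites differ → p = 0.3, d = −0.75 ln(1 − 0.4) = 0.383119 ≈ 0.383.
seq2–seq3: 5/20 sites differ → p = 0.25, d = −0.75 ln(1 − 0.333333) = 0.304098 ≈ 0.304.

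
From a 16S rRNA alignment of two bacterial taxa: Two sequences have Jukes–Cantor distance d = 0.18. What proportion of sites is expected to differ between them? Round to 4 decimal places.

p = (3/4)(1 − e^(−4d/3)) = 0.75 × (1 − e^(-0.24)) = 0.75 × (1 − 0.786628) = 0.160029.

0.1600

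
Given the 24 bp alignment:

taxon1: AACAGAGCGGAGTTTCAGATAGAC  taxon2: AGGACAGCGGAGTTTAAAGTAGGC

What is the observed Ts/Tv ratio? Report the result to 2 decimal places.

Transitions are A↔G and C↔T; transversions are all other mismatches.
Transitions: 4. Transversions: 3.
R = 4/3 = 1.333333… ≈ 1.33 (to 2 d.p.).

1.33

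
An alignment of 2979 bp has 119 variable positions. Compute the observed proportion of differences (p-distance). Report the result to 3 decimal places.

0.040

p = 119/2979 = 0.039946… ≈ 0.040 (to 3 d.p.).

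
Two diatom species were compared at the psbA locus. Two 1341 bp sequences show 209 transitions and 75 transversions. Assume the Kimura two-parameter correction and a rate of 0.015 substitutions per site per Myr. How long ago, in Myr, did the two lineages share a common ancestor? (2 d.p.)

P = 209/1341 ≈ 0.155854 and Q = 75/1341 ≈ 0.055928.
Under the Kimura two-parameter model, d = −½ ln(1 − 2P − Q) − ¼ ln(1 − 2Q).
1 − 2P − Q = 0.632364, giving −½ ln(0.632364) = 0.229145.
1 − 2Q = 0.888144, giving −¼ ln(0.888144) = 0.029655.
d = 0.229145 + 0.029655 = 0.258800.
Under a molecular clock d = 2μt, so t = d/(2μ) = 0.258800 / (2 × 0.015) = 8.63 Myr.

8.63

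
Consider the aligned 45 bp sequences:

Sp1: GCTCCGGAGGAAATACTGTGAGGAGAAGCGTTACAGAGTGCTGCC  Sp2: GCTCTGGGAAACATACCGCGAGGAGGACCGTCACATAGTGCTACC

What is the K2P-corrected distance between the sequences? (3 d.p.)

Of 45 sites, 9 differences are transitions and 3 are transversions, so P = 9/45 = 0.2 and Q = 3/45 ≈ 0.066667.
Under the Kimura two-parameter model, d = −½ ln(1 − 2P − Q) − ¼ ln(1 − 2Q).
1 − 2P − Q = 0.533333, giving −½ ln(0.533333) = 0.314305.
1 − 2Q = 0.866666, giving −¼ ln(0.866666) = 0.035775.
d = 0.314305 + 0.035775 = 0.350080.

0.350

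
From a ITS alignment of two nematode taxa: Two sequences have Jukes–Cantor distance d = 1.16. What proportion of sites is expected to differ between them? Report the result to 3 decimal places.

0.590

p = (3/4)(1 − e^(−4d/3)) = 0.75 × (1 − e^(-1.546667)) = 0.75 × (1 − 0.212957) = 0.590282.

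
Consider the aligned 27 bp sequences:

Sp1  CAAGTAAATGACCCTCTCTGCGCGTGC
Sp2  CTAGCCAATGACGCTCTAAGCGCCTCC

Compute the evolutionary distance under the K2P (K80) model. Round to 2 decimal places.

0.39

Of 27 sites, 1 differences are transitions and 7 are transversions, so P = 1/27 ≈ 0.037037 and Q = 7/27 ≈ 0.259259.
Under the Kimura two-parameter model, d = −½ ln(1 − 2P − Q) − ¼ ln(1 − 2Q).
1 − 2P − Q = 0.666667, giving −½ ln(0.666667) = 0.202732.
1 − 2Q = 0.481482, giving −¼ ln(0.481482) = 0.182722.
d = 0.202732 + 0.182722 = 0.385454.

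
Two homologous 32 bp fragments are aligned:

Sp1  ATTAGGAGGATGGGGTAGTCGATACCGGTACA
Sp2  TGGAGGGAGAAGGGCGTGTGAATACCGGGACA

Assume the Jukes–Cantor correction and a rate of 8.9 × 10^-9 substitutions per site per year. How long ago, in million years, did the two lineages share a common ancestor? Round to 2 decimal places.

The sequences differ at 12 of 32 sites, so p = 12/32 = 0.375.
d = −(3/4) ln(1 − 4p/3) = −0.75 ln(1 − 0.5) = −0.75 ln(0.5)
  = −0.75 × (-0.693147) = 0.519860 substitutions/site.
Under a molecular clock d = 2μt, so t = d/(2μ) = 0.519860 / (2 × 8.9 × 10^-9) = 29.21 million years.

29.21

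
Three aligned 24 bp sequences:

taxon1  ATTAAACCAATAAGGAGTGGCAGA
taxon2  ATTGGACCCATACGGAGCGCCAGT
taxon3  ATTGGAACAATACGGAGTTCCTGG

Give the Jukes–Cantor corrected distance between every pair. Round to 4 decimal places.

d(taxon1,taxon2) = 0.3694, d(taxon1,taxon3) = 0.4408, d(taxon2,taxon3) = 0.3041

taxon1–taxon2: 7/24 sites differ → p ≈ 0.291667, d = −0.75 ln(1 − 0.388889) = 0.369358 ≈ 0.3694.
taxon1–taxon3: 8/24 sites differ → p ≈ 0.333333, d = −0.75 ln(1 − 0.444444) = 0.440839 ≈ 0.4408.
taxon2–taxon3: 6/24 sites differ → p = 0.25, d = −0.75 ln(1 − 0.333333) = 0.304098 ≈ 0.3041.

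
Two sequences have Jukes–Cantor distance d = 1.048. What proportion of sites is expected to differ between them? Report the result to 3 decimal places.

p = (3/4)(1 − e^(−4d/3)) = 0.75 × (1 − e^(-1.397333)) = 0.75 × (1 − 0.247256) = 0.564558.

0.565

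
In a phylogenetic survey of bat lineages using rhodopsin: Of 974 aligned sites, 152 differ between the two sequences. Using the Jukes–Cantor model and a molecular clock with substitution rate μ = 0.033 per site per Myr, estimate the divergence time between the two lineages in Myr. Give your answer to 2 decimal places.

p = 152/974 ≈ 0.156057.
d = −(3/4) ln(1 − 4p/3) = −0.75 ln(1 − 0.208076) = −0.75 ln(0.791924)
  = −0.75 × (-0.233290) = 0.174968 substitutions/site.
Under a molecular clock d = 2μt, so t = d/(2μ) = 0.174968 / (2 × 0.033) = 2.65 Myr.

2.65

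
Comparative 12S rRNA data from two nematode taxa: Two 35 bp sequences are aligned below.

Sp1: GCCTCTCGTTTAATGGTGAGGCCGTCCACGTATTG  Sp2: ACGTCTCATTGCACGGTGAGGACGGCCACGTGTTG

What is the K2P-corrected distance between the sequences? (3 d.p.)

0.316

Of 35 sites, 4 differences are transitions and 5 are transversions, so P = 4/35 ≈ 0.114286 and Q = 5/35 ≈ 0.142857.
Under the Kimura two-parameter model, d = −½ ln(1 − 2P − Q) − ¼ ln(1 − 2Q).
1 − 2P − Q = 0.628571, giving −½ ln(0.628571) = 0.232153.
1 − 2Q = 0.714286, giving −¼ ln(0.714286) = 0.084118.
d = 0.232153 + 0.084118 = 0.316271.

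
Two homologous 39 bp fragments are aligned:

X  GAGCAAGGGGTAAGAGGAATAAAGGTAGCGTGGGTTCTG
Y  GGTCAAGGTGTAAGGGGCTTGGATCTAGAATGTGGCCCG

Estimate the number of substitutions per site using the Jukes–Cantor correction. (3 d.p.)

0.594

The sequences differ at 16 of 39 sites, so p = 16/39 ≈ 0.410256.
d = −(3/4) ln(1 − 4p/3) = −0.75 ln(1 − 0.547008) = −0.75 ln(0.452992)
  = −0.75 × (-0.791881) = 0.593911 substitutions/site.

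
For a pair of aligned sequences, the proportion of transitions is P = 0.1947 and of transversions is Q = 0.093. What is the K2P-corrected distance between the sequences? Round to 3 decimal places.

Under the Kimura two-parameter model, d = −½ ln(1 − 2P − Q) − ¼ ln(1 − 2Q).
1 − 2P − Q = 0.5176, giving −½ ln(0.5176) = 0.329276.
1 − 2Q = 0.814, giving −¼ ln(0.814) = 0.051449.
d = 0.329276 + 0.051449 = 0.380725.

0.381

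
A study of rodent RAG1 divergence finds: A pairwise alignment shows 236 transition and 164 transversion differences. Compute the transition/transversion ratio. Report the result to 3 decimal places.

1.439

R = 236/164 = 1.439024… ≈ 1.439 (to 3 d.p.).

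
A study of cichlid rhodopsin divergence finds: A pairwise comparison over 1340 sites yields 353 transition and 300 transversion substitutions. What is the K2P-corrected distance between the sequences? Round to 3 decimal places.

P = 353/1340 ≈ 0.263433 and Q = 300/1340 ≈ 0.223881.
Under the Kimura two-parameter model, d = −½ ln(1 − 2P − Q) − ¼ ln(1 − 2Q).
1 − 2P − Q = 0.249253, giving −½ ln(0.249253) = 0.694643.
1 − 2Q = 0.552238, giving −¼ ln(0.552238) = 0.148444.
d = 0.694643 + 0.148444 = 0.843087.

0.843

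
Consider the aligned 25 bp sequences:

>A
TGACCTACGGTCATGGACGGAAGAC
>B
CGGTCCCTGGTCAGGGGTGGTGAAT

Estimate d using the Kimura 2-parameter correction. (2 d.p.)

1.33

Of 25 sites, 10 differences are transitions and 3 are transversions, so P = 10/25 = 0.4 and Q = 3/25 = 0.12.
Under the Kimura two-parameter model, d = −½ ln(1 − 2P − Q) − ¼ ln(1 − 2Q).
1 − 2P − Q = 0.08, giving −½ ln(0.08) = 1.262864.
1 − 2Q = 0.76, giving −¼ ln(0.76) = 0.068609.
d = 1.262864 + 0.068609 = 1.331473.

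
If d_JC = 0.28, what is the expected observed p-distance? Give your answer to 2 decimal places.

p = (3/4)(1 − e^(−4d/3)) = 0.75 × (1 − e^(-0.373333)) = 0.75 × (1 − 0.688436) = 0.233673.

0.23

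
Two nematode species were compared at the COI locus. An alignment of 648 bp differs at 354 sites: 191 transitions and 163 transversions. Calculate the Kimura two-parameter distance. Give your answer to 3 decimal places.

P = 191/648 ≈ 0.294753 and Q = 163/648 ≈ 0.251543.
Under the Kimura two-parameter model, d = −½ ln(1 − 2P − Q) − ¼ ln(1 − 2Q).
1 − 2P − Q = 0.158951, giving −½ ln(0.158951) = 0.919580.
1 − 2Q = 0.496914, giving −¼ ln(0.496914) = 0.174835.
d = 0.919580 + 0.174835 = 1.094415.

1.094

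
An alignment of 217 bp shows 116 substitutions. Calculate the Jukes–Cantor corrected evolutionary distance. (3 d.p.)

p = 116/217 ≈ 0.534562.
d = −(3/4) ln(1 − 4p/3) = −0.75 ln(1 − 0.712749) = −0.75 ln(0.287251)
  = −0.75 × (-1.247399) = 0.935549 substitutions/site.

0.936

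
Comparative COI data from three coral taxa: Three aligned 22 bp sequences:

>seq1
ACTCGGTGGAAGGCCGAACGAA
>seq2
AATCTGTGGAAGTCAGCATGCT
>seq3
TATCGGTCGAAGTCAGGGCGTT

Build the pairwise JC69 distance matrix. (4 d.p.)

seq1–seq2: 8/22 sites differ → p ≈ 0.363636, d = −0.75 ln(1 − 0.484848) = 0.497470 ≈ 0.4975.
seq1–seq3: 9/22 sites differ → p ≈ 0.409091, d = −0.75 ln(1 − 0.545455) = 0.591344 ≈ 0.5913.
seq2–seq3: 7/22 sites differ → p ≈ 0.318182, d = −0.75 ln(1 − 0.424243) = 0.414052 ≈ 0.4141.

d(seq1,seq2) = 0.4975, d(seq1,seq3) = 0.5913, d(seq2,seq3) = 0.4141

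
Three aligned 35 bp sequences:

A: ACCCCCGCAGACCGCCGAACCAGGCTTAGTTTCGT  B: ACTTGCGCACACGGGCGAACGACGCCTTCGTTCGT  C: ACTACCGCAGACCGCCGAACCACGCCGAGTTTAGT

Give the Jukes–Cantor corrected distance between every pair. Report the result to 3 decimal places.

A–B: 12/35 sites differ → p ≈ 0.342857, d = −0.75 ln(1 − 0.457143) = 0.458182 ≈ 0.458.
A–C: 6/35 sites differ → p ≈ 0.171429, d = −0.75 ln(1 − 0.228572) = 0.194634 ≈ 0.195.
B–C: 11/35 sites differ → p ≈ 0.314286, d = −0.75 ln(1 − 0.419048) = 0.407315 ≈ 0.407.

d(A,B) = 0.458, d(A,C) = 0.195, d(B,C) = 0.407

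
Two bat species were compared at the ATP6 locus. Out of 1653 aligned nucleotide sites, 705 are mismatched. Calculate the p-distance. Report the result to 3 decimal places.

p = 705/1653 = 0.426497… ≈ 0.426 (to 3 d.p.).

0.426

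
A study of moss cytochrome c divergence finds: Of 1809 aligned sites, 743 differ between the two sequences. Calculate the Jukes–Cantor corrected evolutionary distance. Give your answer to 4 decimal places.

p = 743/1809 ≈ 0.410724.
d = −(3/4) ln(1 − 4p/3) = −0.75 ln(1 − 0.547632) = −0.75 ln(0.452368)
  = −0.75 × (-0.793259) = 0.594944 substitutions/site.

0.5949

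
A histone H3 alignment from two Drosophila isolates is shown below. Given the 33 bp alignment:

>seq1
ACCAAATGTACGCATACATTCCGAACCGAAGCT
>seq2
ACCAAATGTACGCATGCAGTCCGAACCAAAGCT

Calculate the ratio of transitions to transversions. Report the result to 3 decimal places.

Transitions are A↔G and C↔T; transversions are all other mismatches.
Transitions: 2. Transversions: 1.
R = 2/1 = 2.000.

2.000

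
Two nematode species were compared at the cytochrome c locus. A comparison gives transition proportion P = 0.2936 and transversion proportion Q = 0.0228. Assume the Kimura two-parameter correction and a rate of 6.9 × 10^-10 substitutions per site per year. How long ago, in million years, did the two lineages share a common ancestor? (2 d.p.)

349.62

Under the Kimura two-parameter model, d = −½ ln(1 − 2P − Q) − ¼ ln(1 − 2Q).
1 − 2P − Q = 0.39, giving −½ ln(0.39) = 0.470804.
1 − 2Q = 0.9544, giving −¼ ln(0.9544) = 0.011668.
d = 0.470804 + 0.011668 = 0.482472.
Under a molecular clock d = 2μt, so t = d/(2μ) = 0.482472 / (2 × 6.9 × 10^-10) = 349.62 million years.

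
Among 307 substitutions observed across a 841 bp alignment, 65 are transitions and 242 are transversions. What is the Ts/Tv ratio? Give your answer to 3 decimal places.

0.269

R = 65/242 = 0.268595… ≈ 0.269 (to 3 d.p.).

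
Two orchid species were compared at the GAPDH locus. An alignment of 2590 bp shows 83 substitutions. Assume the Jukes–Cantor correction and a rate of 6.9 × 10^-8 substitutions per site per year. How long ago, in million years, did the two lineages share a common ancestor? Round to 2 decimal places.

p = 83/2590 ≈ 0.032046.
d = −(3/4) ln(1 − 4p/3) = −0.75 ln(1 − 0.042728) = −0.75 ln(0.957272)
  = −0.75 × (-0.043668) = 0.032751 substitutions/site.
Under a molecular clock d = 2μt, so t = d/(2μ) = 0.032751 / (2 × 6.9 × 10^-8) = 0.24 million years.

0.24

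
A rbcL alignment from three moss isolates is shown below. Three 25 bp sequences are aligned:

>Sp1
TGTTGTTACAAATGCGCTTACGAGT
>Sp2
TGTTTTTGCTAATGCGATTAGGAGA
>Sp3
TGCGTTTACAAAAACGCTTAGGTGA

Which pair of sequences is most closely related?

Sp1–Sp2: 6/25 differ, p = 0.240, d = 0.289.
Sp1–Sp3: 8/25 differ, p = 0.320, d = 0.417.
Sp2–Sp3: 8/25 differ, p = 0.320, d = 0.417.
The smallest distance is between Sp1 and Sp2.

Sp1 and Sp2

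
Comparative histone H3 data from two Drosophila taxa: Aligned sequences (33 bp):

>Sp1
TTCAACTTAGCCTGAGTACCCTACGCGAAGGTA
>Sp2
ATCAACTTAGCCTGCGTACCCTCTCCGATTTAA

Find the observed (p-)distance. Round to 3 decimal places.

The sequences differ at 9 of 33 positions (sites 1, 15, 23, 24, 25, 29, 30, 31, 32).
p = 9/33 = 0.272727… ≈ 0.273 (to 3 d.p.).

0.273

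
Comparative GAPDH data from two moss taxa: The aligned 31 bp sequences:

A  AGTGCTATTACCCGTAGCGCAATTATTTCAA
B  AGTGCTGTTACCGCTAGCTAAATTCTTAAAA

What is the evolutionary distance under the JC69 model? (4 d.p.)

The sequences differ at 8 of 31 sites (7, 13, 14, 19, 20, 25, 28, 29), so p = 8/31 ≈ 0.258065.
d = −(3/4) ln(1 − 4p/3) = −0.75 ln(1 − 0.344087) = −0.75 ln(0.655913)
  = −0.75 × (-0.421727) = 0.316295 substitutions/site.

0.3163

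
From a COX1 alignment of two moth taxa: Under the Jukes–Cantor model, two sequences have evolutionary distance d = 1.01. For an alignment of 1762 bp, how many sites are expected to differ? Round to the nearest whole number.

Invert JC69: p = (3/4)(1 − e^(−4d/3)) = 0.75 × (1 − e^(-1.346667)) = 0.75 × (1 − 0.260106) = 0.554921.
Expected differing sites = pL ≈ 0.554921 × 1762 = 977.770802 ≈ 978.

978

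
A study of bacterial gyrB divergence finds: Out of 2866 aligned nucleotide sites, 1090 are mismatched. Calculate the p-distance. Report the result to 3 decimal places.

0.380

p = 1090/2866 = 0.380321… ≈ 0.380 (to 3 d.p.).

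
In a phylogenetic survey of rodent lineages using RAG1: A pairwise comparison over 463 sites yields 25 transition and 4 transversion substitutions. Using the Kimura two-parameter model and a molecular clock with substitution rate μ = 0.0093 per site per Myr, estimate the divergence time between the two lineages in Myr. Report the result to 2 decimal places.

P = 25/463 ≈ 0.053996 and Q = 4/463 ≈ 0.008639.
Under the Kimura two-parameter model, d = −½ ln(1 − 2P − Q) − ¼ ln(1 − 2Q).
1 − 2P − Q = 0.883369, giving −½ ln(0.883369) = 0.062006.
1 − 2Q = 0.982722, giving −¼ ln(0.982722) = 0.004357.
d = 0.062006 + 0.004357 = 0.066363.
Under a molecular clock d = 2μt, so t = d/(2μ) = 0.066363 / (2 × 0.0093) = 3.57 Myr.

3.57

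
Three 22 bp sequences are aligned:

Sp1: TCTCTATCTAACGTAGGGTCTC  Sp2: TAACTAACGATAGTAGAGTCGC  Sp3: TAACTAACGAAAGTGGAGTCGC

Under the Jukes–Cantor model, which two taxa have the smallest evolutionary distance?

Sp1–Sp2: 8/22 differ, p = 0.364, d = 0.497.
Sp1–Sp3: 8/22 differ, p = 0.364, d = 0.497.
Sp2–Sp3: 2/22 differ, p = 0.091, d = 0.097.
The smallest distance is between Sp2 and Sp3.

Sp2 and Sp3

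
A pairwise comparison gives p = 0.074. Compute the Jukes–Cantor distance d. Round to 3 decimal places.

0.078

d = −(3/4) ln(1 − 4p/3) = −0.75 ln(1 − 0.098667) = −0.75 ln(0.901333)
  = −0.75 × (-0.103881) = 0.077911 substitutions/site.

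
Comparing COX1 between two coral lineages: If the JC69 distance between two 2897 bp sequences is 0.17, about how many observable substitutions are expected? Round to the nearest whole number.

Invert JC69: p = (3/4)(1 − e^(−4d/3)) = 0.75 × (1 − e^(-0.226667)) = 0.75 × (1 − 0.797186) = 0.152111.
Expected differing sites = pL ≈ 0.152111 × 2897 = 440.665567 ≈ 441.

441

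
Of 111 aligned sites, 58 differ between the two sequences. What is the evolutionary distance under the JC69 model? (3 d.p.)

0.895

p = 58/111 ≈ 0.522523.
d = −(3/4) ln(1 − 4p/3) = −0.75 ln(1 − 0.696697) = −0.75 ln(0.303303)
  = −0.75 × (-1.193023) = 0.894767 substitutions/site.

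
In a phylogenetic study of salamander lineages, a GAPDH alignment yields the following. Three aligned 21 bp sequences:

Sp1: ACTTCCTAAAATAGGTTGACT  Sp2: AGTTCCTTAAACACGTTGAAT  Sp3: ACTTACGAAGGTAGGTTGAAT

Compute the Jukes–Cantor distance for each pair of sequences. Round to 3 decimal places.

d(Sp1,Sp2) = 0.286, d(Sp1,Sp3) = 0.286, d(Sp2,Sp3) = 0.532

Sp1–Sp2: 5/21 sites differ → p ≈ 0.238095, d = −0.75 ln(1 − 0.31746) = 0.286451 ≈ 0.286.
Sp1–Sp3: 5/21 sites differ → p ≈ 0.238095, d = −0.75 ln(1 − 0.31746) = 0.286451 ≈ 0.286.
Sp2–Sp3: 8/21 sites differ → p ≈ 0.380952, d = −0.75 ln(1 − 0.507936) = 0.531860 ≈ 0.532.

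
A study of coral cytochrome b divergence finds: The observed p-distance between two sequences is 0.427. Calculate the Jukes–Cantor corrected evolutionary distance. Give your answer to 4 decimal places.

d = −(3/4) ln(1 − 4p/3) = −0.75 ln(1 − 0.569333) = −0.75 ln(0.430667)
  = −0.75 × (-0.842420) = 0.631815 substitutions/site.

0.6318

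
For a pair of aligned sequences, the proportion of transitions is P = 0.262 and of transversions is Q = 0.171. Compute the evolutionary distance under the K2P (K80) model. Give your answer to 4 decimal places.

Under the Kimura two-parameter model, d = −½ ln(1 − 2P − Q) − ¼ ln(1 − 2Q).
1 − 2P − Q = 0.305, giving −½ ln(0.305) = 0.593722.
1 − 2Q = 0.658, giving −¼ ln(0.658) = 0.104638.
d = 0.593722 + 0.104638 = 0.698360.

0.6984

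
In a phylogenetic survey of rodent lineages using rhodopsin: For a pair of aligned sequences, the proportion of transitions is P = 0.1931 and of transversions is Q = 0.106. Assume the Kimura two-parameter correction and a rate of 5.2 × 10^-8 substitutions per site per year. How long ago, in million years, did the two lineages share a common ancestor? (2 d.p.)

3.83

Under the Kimura two-parameter model, d = −½ ln(1 − 2P − Q) − ¼ ln(1 − 2Q).
1 − 2P − Q = 0.5078, giving −½ ln(0.5078) = 0.338834.
1 − 2Q = 0.788, giving −¼ ln(0.788) = 0.059564.
d = 0.338834 + 0.059564 = 0.398398.
Under a molecular clock d = 2μt, so t = d/(2μ) = 0.398398 / (2 × 5.2 × 10^-8) = 3.83 million years.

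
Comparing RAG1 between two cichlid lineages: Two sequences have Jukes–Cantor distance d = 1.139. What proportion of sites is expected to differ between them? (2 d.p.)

0.59

p = (3/4)(1 − e^(−4d/3)) = 0.75 × (1 − e^(-1.518667)) = 0.75 × (1 − 0.219004) = 0.585747.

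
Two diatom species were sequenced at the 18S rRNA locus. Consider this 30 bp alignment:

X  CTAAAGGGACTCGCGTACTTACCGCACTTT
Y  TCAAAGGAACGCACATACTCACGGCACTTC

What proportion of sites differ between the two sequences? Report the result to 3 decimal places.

0.300

The sequences differ at 9 of 30 positions (sites 1, 2, 8, 11, 13, 15, 20, 23, 30).
p = 9/30 = 0.300.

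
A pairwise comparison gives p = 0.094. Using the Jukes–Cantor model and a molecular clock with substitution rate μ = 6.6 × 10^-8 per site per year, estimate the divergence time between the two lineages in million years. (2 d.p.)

d = −(3/4) ln(1 − 4p/3) = −0.75 ln(1 − 0.125333) = −0.75 ln(0.874667)
  = −0.75 × (-0.133912) = 0.100434 substitutions/site.
Under a molecular clock d = 2μt, so t = d/(2μ) = 0.100434 / (2 × 6.6 × 10^-8) = 0.76 million years.

0.76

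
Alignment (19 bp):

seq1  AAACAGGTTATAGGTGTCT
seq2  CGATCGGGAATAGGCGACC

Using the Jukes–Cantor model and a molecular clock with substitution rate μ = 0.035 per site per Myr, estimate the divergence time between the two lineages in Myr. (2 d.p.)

10.70

The sequences differ at 9 of 19 sites (1, 2, 4, 5, 8, 9, 15, 17, 19), so p = 9/19 ≈ 0.473684.
d = −(3/4) ln(1 − 4p/3) = −0.75 ln(1 − 0.631579) = −0.75 ln(0.368421)
  = −0.75 × (-0.998529) = 0.748897 substitutions/site.
Under a molecular clock d = 2μt, so t = d/(2μ) = 0.748897 / (2 × 0.035) = 10.70 Myr.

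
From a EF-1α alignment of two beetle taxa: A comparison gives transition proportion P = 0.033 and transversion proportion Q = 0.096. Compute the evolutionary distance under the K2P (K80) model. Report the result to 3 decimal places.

Under the Kimura two-parameter model, d = −½ ln(1 − 2P − Q) − ¼ ln(1 − 2Q).
1 − 2P − Q = 0.838, giving −½ ln(0.838) = 0.088369.
1 − 2Q = 0.808, giving −¼ ln(0.808) = 0.053298.
d = 0.088369 + 0.053298 = 0.141667.

0.142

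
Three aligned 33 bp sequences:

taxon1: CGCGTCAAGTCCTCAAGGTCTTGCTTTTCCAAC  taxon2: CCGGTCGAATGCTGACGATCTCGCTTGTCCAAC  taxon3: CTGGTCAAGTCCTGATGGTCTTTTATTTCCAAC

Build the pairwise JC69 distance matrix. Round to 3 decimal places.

d(taxon1,taxon2) = 0.388, d(taxon1,taxon3) = 0.249, d(taxon2,taxon3) = 0.441

taxon1–taxon2: 10/33 sites differ → p ≈ 0.30303, d = −0.75 ln(1 − 0.40404) = 0.388186 ≈ 0.388.
taxon1–taxon3: 7/33 sites differ → p ≈ 0.212121, d = −0.75 ln(1 − 0.282828) = 0.249330 ≈ 0.249.
taxon2–taxon3: 11/33 sites differ → p ≈ 0.333333, d = −0.75 ln(1 − 0.444444) = 0.440839 ≈ 0.441.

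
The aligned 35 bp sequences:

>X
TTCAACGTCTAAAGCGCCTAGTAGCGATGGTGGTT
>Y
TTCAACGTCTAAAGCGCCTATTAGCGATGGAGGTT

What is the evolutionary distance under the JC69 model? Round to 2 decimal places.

The sequences differ at 2 of 35 sites (21, 31), so p = 2/35 ≈ 0.057143.
d = −(3/4) ln(1 − 4p/3) = −0.75 ln(1 − 0.076191) = −0.75 ln(0.923809)
  = −0.75 × (-0.079250) = 0.059438 substitutions/site.

0.06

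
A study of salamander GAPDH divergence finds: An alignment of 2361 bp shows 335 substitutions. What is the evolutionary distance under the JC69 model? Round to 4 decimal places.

p = 335/2361 ≈ 0.141889.
d = −(3/4) ln(1 − 4p/3) = −0.75 ln(1 − 0.189185) = −0.75 ln(0.810815)
  = −0.75 × (-0.209715) = 0.157286 substitutions/site.

0.1573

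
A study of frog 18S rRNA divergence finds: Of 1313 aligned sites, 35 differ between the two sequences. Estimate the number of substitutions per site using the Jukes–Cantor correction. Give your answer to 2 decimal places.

p = 35/1313 ≈ 0.026657.
d = −(3/4) ln(1 − 4p/3) = −0.75 ln(1 − 0.035543) = −0.75 ln(0.964457)
  = −0.75 × (-0.036190) = 0.027143 substitutions/site.

0.03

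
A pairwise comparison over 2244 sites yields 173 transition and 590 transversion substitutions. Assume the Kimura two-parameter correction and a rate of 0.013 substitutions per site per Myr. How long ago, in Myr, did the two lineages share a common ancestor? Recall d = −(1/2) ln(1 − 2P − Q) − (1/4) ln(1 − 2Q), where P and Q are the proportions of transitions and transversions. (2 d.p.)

17.56

P = 173/2244 ≈ 0.077094 and Q = 590/2244 ≈ 0.262923.
Under the Kimura two-parameter model, d = −½ ln(1 − 2P − Q) − ¼ ln(1 − 2Q).
1 − 2P − Q = 0.582889, giving −½ ln(0.582889) = 0.269879.
1 − 2Q = 0.474154, giving −¼ ln(0.474154) = 0.186556.
d = 0.269879 + 0.186556 = 0.456435.
Under a molecular clock d = 2μt, so t = d/(2μ) = 0.456435 / (2 × 0.013) = 17.56 Myr.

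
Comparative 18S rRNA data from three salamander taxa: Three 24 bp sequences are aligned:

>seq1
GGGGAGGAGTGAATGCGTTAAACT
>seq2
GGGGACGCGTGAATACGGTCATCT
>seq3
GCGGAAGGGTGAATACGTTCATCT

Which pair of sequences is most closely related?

seq2 and seq3

seq1–seq2: 6/24 differ, p = 0.250, d = 0.304.
seq1–seq3: 6/24 differ, p = 0.250, d = 0.304.
seq2–seq3: 4/24 differ, p = 0.167, d = 0.188.
The smallest distance is between seq2 and seq3.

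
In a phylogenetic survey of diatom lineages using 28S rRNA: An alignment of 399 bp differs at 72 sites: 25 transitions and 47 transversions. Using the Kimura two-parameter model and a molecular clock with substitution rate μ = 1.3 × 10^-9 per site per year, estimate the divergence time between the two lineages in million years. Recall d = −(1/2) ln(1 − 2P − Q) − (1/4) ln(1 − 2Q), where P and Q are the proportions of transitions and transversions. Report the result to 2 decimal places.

79.40

P = 25/399 ≈ 0.062657 and Q = 47/399 ≈ 0.117794.
Under the Kimura two-parameter model, d = −½ ln(1 − 2P − Q) − ¼ ln(1 − 2Q).
1 − 2P − Q = 0.756892, giving −½ ln(0.756892) = 0.139267.
1 − 2Q = 0.764412, giving −¼ ln(0.764412) = 0.067162.
d = 0.139267 + 0.067162 = 0.206429.
Under a molecular clock d = 2μt, so t = d/(2μ) = 0.206429 / (2 × 1.3 × 10^-9) = 79.40 million years.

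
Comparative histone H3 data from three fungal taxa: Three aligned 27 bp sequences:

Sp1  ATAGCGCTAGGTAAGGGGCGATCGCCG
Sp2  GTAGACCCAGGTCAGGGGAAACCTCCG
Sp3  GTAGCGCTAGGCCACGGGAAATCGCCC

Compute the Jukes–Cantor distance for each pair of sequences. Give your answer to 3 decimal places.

Sp1–Sp2: 9/27 sites differ → p ≈ 0.333333, d = −0.75 ln(1 − 0.444444) = 0.440839 ≈ 0.441.
Sp1–Sp3: 7/27 sites differ → p ≈ 0.259259, d = −0.75 ln(1 − 0.345679) = 0.318118 ≈ 0.318.
Sp2–Sp3: 8/27 sites differ → p ≈ 0.296296, d = −0.75 ln(1 − 0.395061) = 0.376971 ≈ 0.377.

d(Sp1,Sp2) = 0.441, d(Sp1,Sp3) = 0.318, d(Sp2,Sp3) = 0.377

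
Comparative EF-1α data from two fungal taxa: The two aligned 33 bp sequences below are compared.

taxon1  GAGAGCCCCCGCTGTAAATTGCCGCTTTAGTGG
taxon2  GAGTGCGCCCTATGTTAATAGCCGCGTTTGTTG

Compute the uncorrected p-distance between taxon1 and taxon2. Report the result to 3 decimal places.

0.273

The sequences differ at 9 of 33 positions (sites 4, 7, 11, 12, 16, 20, 26, 29, 32).
p = 9/33 = 0.272727… ≈ 0.273 (to 3 d.p.).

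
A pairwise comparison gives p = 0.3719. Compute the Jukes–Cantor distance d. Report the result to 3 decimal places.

d = −(3/4) ln(1 − 4p/3) = −0.75 ln(1 − 0.495867) = −0.75 ln(0.504133)
  = −0.75 × (-0.684915) = 0.513686 substitutions/site.

0.514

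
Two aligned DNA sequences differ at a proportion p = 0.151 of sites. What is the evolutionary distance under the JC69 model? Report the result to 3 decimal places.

0.169

d = −(3/4) ln(1 − 4p/3) = −0.75 ln(1 − 0.201333) = −0.75 ln(0.798667)
  = −0.75 × (-0.224811) = 0.168608 substitutions/site.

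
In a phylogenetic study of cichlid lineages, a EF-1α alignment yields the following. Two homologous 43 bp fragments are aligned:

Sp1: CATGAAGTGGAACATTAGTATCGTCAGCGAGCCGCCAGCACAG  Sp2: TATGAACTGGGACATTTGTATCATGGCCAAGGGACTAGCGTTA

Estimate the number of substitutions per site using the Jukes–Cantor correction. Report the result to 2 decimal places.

0.56

The sequences differ at 17 of 43 sites, so p = 17/43 ≈ 0.395349.
d = −(3/4) ln(1 − 4p/3) = −0.75 ln(1 − 0.527132) = −0.75 ln(0.472868)
  = −0.75 × (-0.748939) = 0.561704 substitutions/site.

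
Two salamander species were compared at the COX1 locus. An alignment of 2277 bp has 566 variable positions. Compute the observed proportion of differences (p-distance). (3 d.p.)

0.249

p = 566/2277 = 0.248572… ≈ 0.249 (to 3 d.p.).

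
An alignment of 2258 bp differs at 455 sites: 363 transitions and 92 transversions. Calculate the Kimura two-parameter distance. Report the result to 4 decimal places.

0.2462

P = 363/2258 ≈ 0.160762 and Q = 92/2258 ≈ 0.040744.
Under the Kimura two-parameter model, d = −½ ln(1 − 2P − Q) − ¼ ln(1 − 2Q).
1 − 2P − Q = 0.637732, giving −½ ln(0.637732) = 0.224919.
1 − 2Q = 0.918512, giving −¼ ln(0.918512) = 0.021250.
d = 0.224919 + 0.021250 = 0.246169.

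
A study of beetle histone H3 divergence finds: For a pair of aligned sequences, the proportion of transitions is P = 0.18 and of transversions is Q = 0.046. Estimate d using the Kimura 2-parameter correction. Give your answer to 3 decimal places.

Under the Kimura two-parameter model, d = −½ ln(1 − 2P − Q) − ¼ ln(1 − 2Q).
1 − 2P − Q = 0.594, giving −½ ln(0.594) = 0.260438.
1 − 2Q = 0.908, giving −¼ ln(0.908) = 0.024128.
d = 0.260438 + 0.024128 = 0.284566.

0.285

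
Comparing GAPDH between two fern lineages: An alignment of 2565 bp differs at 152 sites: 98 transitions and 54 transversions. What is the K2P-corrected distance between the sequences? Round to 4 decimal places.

0.0620

P = 98/2565 ≈ 0.038207 and Q = 54/2565 ≈ 0.021053.
Under the Kimura two-parameter model, d = −½ ln(1 − 2P − Q) − ¼ ln(1 − 2Q).
1 − 2P − Q = 0.902533, giving −½ ln(0.902533) = 0.051275.
1 − 2Q = 0.957894, giving −¼ ln(0.957894) = 0.010755.
d = 0.051275 + 0.010755 = 0.062030.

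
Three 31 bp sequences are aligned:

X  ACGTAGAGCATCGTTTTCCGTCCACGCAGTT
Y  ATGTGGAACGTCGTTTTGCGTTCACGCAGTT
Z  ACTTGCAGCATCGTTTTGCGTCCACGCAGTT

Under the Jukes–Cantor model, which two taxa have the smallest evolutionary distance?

X and Z

X–Y: 6/31 differ, p = 0.194, d = 0.224.
X–Z: 4/31 differ, p = 0.129, d = 0.142.
Y–Z: 6/31 differ, p = 0.194, d = 0.224.
The smallest distance is between X and Z.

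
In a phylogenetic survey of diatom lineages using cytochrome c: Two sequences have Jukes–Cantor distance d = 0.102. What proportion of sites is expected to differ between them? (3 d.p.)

0.095

p = (3/4)(1 − e^(−4d/3)) = 0.75 × (1 − e^(-0.136)) = 0.75 × (1 − 0.872843) = 0.095368.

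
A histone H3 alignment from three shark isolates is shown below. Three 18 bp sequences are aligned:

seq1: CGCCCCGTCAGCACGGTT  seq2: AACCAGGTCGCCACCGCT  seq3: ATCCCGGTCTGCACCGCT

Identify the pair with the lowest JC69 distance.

seq1–seq2: 8/18 differ, p = 0.444, d = 0.673.
seq1–seq3: 6/18 differ, p = 0.333, d = 0.441.
seq2–seq3: 4/18 differ, p = 0.222, d = 0.264.
The smallest distance is between seq2 and seq3.

seq2 and seq3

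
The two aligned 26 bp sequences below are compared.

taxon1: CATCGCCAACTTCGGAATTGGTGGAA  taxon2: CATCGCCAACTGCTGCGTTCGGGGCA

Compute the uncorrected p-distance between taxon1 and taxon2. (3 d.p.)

0.269

The sequences differ at 7 of 26 positions (sites 12, 14, 16, 17, 20, 22, 25).
p = 7/26 = 0.269230… ≈ 0.269 (to 3 d.p.).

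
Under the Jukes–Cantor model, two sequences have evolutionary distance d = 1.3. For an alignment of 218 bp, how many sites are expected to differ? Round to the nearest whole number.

Invert JC69: p = (3/4)(1 − e^(−4d/3)) = 0.75 × (1 − e^(-1.733333)) = 0.75 × (1 − 0.176695) = 0.617479.
Expected differing sites = pL ≈ 0.617479 × 218 = 134.610422 ≈ 135.

135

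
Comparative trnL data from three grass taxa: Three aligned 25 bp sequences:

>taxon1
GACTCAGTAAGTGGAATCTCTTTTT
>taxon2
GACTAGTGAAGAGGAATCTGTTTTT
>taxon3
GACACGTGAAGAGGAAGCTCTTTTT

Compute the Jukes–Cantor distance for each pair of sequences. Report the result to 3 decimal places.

taxon1–taxon2: 6/25 sites differ → p = 0.24, d = −0.75 ln(1 − 0.32) = 0.289247 ≈ 0.289.
taxon1–taxon3: 6/25 sites differ → p = 0.24, d = −0.75 ln(1 − 0.32) = 0.289247 ≈ 0.289.
taxon2–taxon3: 4/25 sites differ → p = 0.16, d = −0.75 ln(1 − 0.213333) = 0.179963 ≈ 0.180.

d(taxon1,taxon2) = 0.289, d(taxon1,taxon3) = 0.289, d(taxon2,taxon3) = 0.180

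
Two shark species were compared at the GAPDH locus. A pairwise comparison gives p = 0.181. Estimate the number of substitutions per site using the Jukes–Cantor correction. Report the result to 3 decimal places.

0.207

d = −(3/4) ln(1 − 4p/3) = −0.75 ln(1 − 0.241333) = −0.75 ln(0.758667)
  = −0.75 × (-0.276192) = 0.207144 substitutions/site.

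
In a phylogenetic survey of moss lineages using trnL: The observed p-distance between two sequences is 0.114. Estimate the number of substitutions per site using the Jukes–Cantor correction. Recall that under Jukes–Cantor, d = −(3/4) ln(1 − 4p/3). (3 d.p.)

d = −(3/4) ln(1 − 4p/3) = −0.75 ln(1 − 0.152) = −0.75 ln(0.848)
  = −0.75 × (-0.164875) = 0.123656 substitutions/site.

0.124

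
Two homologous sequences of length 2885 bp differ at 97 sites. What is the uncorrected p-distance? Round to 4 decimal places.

0.0336

p = 97/2885 = 0.033622… ≈ 0.0336 (to 4 d.p.).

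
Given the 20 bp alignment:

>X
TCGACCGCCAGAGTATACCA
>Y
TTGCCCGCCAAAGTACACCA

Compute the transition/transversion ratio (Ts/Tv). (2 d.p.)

3.00

Transitions are A↔G and C↔T; transversions are all other mismatches.
Transitions: 3. Transversions: 1.
R = 3/1 = 3.00.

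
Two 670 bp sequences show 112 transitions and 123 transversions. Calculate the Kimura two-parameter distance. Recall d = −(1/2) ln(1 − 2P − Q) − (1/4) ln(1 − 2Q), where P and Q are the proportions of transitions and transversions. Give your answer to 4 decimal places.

0.4792

P = 112/670 ≈ 0.167164 and Q = 123/670 ≈ 0.183582.
Under the Kimura two-parameter model, d = −½ ln(1 − 2P − Q) − ¼ ln(1 − 2Q).
1 − 2P − Q = 0.48209, giving −½ ln(0.48209) = 0.364812.
1 − 2Q = 0.632836, giving −¼ ln(0.632836) = 0.114386.
d = 0.364812 + 0.114386 = 0.479198.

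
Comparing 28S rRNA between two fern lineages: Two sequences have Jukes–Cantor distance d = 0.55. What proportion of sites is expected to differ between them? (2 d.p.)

p = (3/4)(1 − e^(−4d/3)) = 0.75 × (1 − e^(-0.733333)) = 0.75 × (1 − 0.480305) = 0.389771.

0.39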